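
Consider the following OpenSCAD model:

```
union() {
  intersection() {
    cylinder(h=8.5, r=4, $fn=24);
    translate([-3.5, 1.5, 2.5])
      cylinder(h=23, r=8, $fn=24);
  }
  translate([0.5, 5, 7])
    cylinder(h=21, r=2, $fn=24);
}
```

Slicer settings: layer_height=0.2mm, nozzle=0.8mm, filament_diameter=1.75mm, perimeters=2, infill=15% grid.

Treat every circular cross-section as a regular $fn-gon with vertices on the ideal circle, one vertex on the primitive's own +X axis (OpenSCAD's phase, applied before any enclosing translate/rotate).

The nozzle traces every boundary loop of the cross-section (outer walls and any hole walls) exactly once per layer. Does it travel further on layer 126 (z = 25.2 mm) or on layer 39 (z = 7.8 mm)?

Layer 126 (z = 25.2): the cylinder is absent (z outside [0, 8.5]); the cylinder at (-3.5, 1.5): section is a regular 24-gon, circumradius r=8 (perimeter = 2·24·8.000·sin(180°/24) = 50.12 mm); After intersecting: at least one operand is absent at this height, so nothing remains; the cylinder at (0.5, 5): section is a regular 24-gon, circumradius r=2 (perimeter = 2·24·2.000·sin(180°/24) = 12.53 mm); Combining (union): only the r=2 cylinder at (0.5, 5) is present, so the union is just that shape — boundary = 12.53 mm. So its perimeter = 12.53 mm. Layer 39 (z = 7.8): the r=4 cylinder gives a regular 24-gon of circumradius 4 (constant along its height) (perimeter = 2·24·4.000·sin(180°/24) = 25.06 mm); the cylinder at (-3.5, 1.5): section is a regular 24-gon, circumradius r=8 (perimeter = 2·24·8.000·sin(180°/24) = 50.12 mm); After intersecting: the r=4 cylinder lies inside the r=8 cylinder at (-3.5, 1.5), so it is kept whole — boundary = 25.06 mm; the r=2 cylinder at (0.5, 5) gives a regular 24-gon of circumradius 2 (constant along its height) (perimeter = 2·24·2.000·sin(180°/24) = 12.53 mm); Taking the union: the regions partially overlap (shared area 1.90 mm²), so the edge portions inside another operand are dropped and the merged outline is re-measured after clipping — boundary = 31.20 mm. So its perimeter = 31.20 mm. Layer 39 is larger (31.20 vs 12.53 mm).

layer 39 (z = 7.8 mm)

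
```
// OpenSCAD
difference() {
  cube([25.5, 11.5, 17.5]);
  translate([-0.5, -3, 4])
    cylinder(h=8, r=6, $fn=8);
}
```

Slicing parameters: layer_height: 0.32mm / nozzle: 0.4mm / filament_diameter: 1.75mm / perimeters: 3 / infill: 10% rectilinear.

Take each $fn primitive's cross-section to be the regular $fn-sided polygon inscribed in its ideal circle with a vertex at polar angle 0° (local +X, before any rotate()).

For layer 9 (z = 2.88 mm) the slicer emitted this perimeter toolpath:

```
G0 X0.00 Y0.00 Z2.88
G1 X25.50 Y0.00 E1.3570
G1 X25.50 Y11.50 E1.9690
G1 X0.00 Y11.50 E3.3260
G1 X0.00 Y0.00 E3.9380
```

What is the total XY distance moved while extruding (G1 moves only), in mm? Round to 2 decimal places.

Sum the Euclidean lengths of each G1 segment: total = 74.00 mm.

74.00 mm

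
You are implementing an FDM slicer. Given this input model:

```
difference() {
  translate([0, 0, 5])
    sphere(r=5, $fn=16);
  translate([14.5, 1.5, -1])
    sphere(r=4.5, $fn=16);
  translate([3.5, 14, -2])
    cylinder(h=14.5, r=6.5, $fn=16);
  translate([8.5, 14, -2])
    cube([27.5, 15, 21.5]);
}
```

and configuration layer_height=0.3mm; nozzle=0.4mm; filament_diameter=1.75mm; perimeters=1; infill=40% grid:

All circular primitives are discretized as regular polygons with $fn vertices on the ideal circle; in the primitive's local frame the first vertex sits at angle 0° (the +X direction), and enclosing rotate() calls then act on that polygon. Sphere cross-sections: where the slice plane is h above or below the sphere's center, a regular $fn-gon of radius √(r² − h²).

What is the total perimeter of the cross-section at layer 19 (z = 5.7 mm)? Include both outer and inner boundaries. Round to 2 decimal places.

At z = 5.7 mm: the r=5 sphere slices to a regular 16-gon of circumradius 4.951 (√(r²−h²) with h=0.7 from center) (perimeter = 2·16·4.951·sin(180°/16) = 30.91 mm); the sphere at (14.5, 1.5) does not reach this height (|z−center|=6.700 > r=4.5); the r=6.5 cylinder at (3.5, 14) contributes a regular 16-gon of circumradius 6.5 (perimeter = 2·16·6.500·sin(180°/16) = 40.58 mm); the 27.5×15 cube at (8.5, 14) contributes its full rectangle (perimeter 85.00 mm); After the difference (first − rest): starting from the r=5 sphere, the r=6.5 cylinder at (3.5, 14) misses the remaining region (no effect); the 27.5×15 cube at (8.5, 14) misses the remaining region (no effect) — boundary = 30.91 mm. Overall, the cross-section is a single solid region. Total boundary length (outer) = 30.91 mm.

30.91 mm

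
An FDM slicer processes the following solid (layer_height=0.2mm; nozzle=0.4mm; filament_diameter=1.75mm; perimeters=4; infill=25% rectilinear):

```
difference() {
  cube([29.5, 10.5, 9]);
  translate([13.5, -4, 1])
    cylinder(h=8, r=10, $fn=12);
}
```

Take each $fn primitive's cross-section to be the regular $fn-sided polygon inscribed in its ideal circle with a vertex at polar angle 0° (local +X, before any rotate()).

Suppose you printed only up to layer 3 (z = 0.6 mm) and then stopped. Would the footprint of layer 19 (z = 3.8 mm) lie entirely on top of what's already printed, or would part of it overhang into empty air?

Compare the two slices. At z = 0.6: the 29.5×10.5 cube contributes its full rectangle (area 309.75 mm²); the cylinder at (13.5, -4) is not intersected at this z (z outside [1, 9]); Subtracting the remaining from the first: none of the subtracted shapes is present at this height, so the 29.5×10.5 cube is unchanged — area = 309.75 mm². At z = 3.8: the 29.5×10.5 cube contributes its full rectangle (area 309.75 mm²); the cylinder at (13.5, -4): section is a regular 12-gon, circumradius r=10 (area = (12/2)·10.000²·sin(360°/12) = 300.00 mm²); After the difference (first − rest): starting from the 29.5×10.5 cube (309.75 mm²), the r=10 cylinder at (13.5, -4) partially overlaps it — only the 74.29 mm² overlap (of its 300.00 mm²) is removed, clipping the outline — area = 235.46 mm². Checking containment: the cross-section at z = 3.8 is a subset of the cross-section at z = 0.6.

entirely on top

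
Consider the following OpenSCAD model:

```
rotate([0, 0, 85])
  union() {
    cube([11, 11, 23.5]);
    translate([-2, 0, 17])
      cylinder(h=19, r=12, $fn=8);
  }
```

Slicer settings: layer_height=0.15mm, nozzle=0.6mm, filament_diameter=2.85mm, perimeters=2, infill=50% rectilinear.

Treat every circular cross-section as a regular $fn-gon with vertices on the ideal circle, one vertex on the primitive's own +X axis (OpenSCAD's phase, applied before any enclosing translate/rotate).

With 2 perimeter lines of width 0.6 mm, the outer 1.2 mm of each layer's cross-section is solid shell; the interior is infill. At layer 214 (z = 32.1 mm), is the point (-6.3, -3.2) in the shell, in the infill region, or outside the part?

infill

At z = 32.1 mm: the cube is not intersected at this z (z outside [0, 23.5]); the cylinder at (-2, 0): section is a regular 8-gon, circumradius r=12; Merging all regions: only the r=12 cylinder at (-2, 0) is present, so the union is just that shape — 1 connected region; (rotated 85° about Z; rotation is an isometry so areas/perimeters/island counts are preserved). Overall, the cross-section is a single solid region. Undo the 85° rotation: the query point maps to (-3.737, 5.997) in the un-rotated model frame. The nearest boundary edge runs (-2.00, 12.00)→(-10.49, 8.49); distance from the point to it = 4.88 mm. The point is inside the cross-section and 4.88 mm from the nearest boundary — more than the 1.2 mm shell width (2 × 0.6), so it's in the infill interior.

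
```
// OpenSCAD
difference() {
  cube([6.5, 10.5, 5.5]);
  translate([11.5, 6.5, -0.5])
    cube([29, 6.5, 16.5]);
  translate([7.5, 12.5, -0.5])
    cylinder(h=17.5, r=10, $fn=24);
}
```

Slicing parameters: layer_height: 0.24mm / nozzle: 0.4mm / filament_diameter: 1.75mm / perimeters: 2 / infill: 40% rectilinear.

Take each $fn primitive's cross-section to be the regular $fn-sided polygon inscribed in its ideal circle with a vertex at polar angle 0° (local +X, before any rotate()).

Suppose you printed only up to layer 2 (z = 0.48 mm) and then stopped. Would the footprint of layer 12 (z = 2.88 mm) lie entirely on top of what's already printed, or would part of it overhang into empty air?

Compare the two slices. At z = 0.48: the cube is present — its section is the full 6.5×10.5 rectangle (area 68.25 mm²); the cube at (11.5, 6.5) is present — its section is the full 29×6.5 rectangle (area 188.50 mm²); the r=10 cylinder at (7.5, 12.5) contributes a regular 24-gon of circumradius 10 (area = (24/2)·10.000²·sin(360°/24) = 310.58 mm²); Subtracting the remaining from the first: starting from the 6.5×10.5 cube (68.25 mm²), the 29×6.5 cube at (11.5, 6.5) misses the remaining region (no effect); the r=10 cylinder at (7.5, 12.5) partially overlaps it — only the 43.80 mm² overlap (of its 310.58 mm²) is removed, clipping the outline — area = 24.45 mm². At z = 2.88: the cube (footprint 6.5×10.5) is included at this height (area 68.25 mm²); the cube at (11.5, 6.5) is present — its section is the full 29×6.5 rectangle (area 188.50 mm²); the r=10 cylinder at (7.5, 12.5) contributes a regular 24-gon of circumradius 10 (area = (24/2)·10.000²·sin(360°/24) = 310.58 mm²); Taking the first minus the rest: starting from the 6.5×10.5 cube (68.25 mm²), the 29×6.5 cube at (11.5, 6.5) misses the remaining region (no effect); the r=10 cylinder at (7.5, 12.5) partially overlaps it — only the 43.80 mm² overlap (of its 310.58 mm²) is removed, clipping the outline — area = 24.45 mm². Checking containment: the cross-section at z = 2.88 is a subset of the cross-section at z = 0.48.

entirely on top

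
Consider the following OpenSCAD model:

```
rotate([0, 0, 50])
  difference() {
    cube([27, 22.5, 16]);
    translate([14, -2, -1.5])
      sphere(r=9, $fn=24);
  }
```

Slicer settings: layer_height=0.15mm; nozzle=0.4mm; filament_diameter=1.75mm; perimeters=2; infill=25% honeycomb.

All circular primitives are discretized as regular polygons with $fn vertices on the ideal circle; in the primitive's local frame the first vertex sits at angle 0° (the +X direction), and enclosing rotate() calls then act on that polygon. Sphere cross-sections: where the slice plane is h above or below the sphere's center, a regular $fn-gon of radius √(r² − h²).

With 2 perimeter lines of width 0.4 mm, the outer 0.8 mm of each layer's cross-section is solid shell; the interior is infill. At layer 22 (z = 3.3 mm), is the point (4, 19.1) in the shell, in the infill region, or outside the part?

At z = 3.3 mm: the cube is present — its section is the full 27×22.5 rectangle; the r=9 sphere at (14, -2) contributes a regular 24-gon of circumradius √(9²−4.8²) = 7.613; Subtracting the remaining from the first: starting from the 27×22.5 cube, the r=9 sphere at (14, -2) partially overlaps it — only the 60.08 mm² overlap (of its 180.01 mm²) is removed, clipping the outline — 1 connected region; (whole slice rotated 50° about Z — lengths, areas and connectivity unchanged). Overall, the cross-section is a single solid region. Undo the 50° rotation: the query point maps to (17.203, 9.213) in the un-rotated model frame. The nearest boundary edge runs (17.81, 4.59)→(15.97, 5.35); distance from the point to it = 4.05 mm. The point is inside the cross-section and 4.05 mm from the nearest boundary — more than the 0.8 mm shell width (2 × 0.4), so it's in the infill interior.

infill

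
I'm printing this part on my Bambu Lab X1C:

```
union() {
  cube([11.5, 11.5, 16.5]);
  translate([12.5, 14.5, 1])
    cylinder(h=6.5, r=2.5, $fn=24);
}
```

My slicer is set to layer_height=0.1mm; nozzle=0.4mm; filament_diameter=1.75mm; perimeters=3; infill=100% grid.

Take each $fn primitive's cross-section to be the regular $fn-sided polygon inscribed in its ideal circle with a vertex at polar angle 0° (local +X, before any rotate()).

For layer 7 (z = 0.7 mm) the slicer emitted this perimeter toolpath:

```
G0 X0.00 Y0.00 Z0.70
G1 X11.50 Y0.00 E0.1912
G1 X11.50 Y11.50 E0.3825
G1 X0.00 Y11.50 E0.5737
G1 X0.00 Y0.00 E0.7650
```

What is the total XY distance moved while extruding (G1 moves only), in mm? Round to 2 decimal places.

Sum the Euclidean lengths of each G1 segment: total = 46.00 mm.

46.00 mm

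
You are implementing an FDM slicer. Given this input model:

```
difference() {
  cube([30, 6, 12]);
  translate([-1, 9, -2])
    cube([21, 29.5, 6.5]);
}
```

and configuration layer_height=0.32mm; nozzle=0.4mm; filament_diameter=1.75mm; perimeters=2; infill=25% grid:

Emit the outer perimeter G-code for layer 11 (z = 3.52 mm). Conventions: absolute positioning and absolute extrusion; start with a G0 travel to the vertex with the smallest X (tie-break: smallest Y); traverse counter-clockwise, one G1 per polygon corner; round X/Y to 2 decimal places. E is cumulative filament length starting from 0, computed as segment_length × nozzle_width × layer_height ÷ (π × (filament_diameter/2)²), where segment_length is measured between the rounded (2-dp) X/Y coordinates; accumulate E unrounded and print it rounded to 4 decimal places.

G0 X0.00 Y0.00 Z3.52
G1 X30.00 Y0.00 E1.5965
G1 X30.00 Y6.00 E1.9158
G1 X0.00 Y6.00 E3.5123
G1 X0.00 Y0.00 E3.8316

At z = 3.52 mm: the cube is present — its section is the full 30×6 rectangle; the 21×29.5 cube at (-1, 9) contributes its full rectangle; After the difference (first − rest): starting from the 30×6 cube, the 21×29.5 cube at (-1, 9) misses the remaining region (no effect) — 1 connected region. The outline is a single polygon with 4 vertices. Extrusion per mm of travel: 0.4 × 0.32 / (π × 0.875²) = 0.053216. Accumulating E over each segment gives final E = 3.8316.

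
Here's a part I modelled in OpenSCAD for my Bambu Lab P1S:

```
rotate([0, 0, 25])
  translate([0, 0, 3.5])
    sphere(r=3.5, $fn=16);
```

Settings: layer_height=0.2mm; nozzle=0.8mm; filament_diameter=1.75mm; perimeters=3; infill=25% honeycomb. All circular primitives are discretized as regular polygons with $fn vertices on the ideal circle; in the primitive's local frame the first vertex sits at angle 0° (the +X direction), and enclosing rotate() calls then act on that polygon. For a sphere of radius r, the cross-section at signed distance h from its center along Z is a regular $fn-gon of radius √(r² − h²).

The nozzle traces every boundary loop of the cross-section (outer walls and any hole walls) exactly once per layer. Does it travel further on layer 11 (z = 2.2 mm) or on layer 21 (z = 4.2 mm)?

layer 21 (z = 4.2 mm)

Layer 11 (z = 2.2): the r=3.5 sphere contributes a regular 16-gon of circumradius √(3.5²−1.3²) = 3.250 (perimeter = 2·16·3.250·sin(180°/16) = 20.29 mm); (rotated 25° about Z; rotation is an isometry so areas/perimeters/island counts are preserved). So its perimeter = 20.29 mm. Layer 21 (z = 4.2): the r=3.5 sphere contributes a regular 16-gon of circumradius √(3.5²−0.7²) = 3.429 (perimeter = 2·16·3.429·sin(180°/16) = 21.41 mm); (rotated 25° about Z; rotation is an isometry so areas/perimeters/island counts are preserved). So its perimeter = 21.41 mm. Layer 21 is larger (21.41 vs 20.29 mm).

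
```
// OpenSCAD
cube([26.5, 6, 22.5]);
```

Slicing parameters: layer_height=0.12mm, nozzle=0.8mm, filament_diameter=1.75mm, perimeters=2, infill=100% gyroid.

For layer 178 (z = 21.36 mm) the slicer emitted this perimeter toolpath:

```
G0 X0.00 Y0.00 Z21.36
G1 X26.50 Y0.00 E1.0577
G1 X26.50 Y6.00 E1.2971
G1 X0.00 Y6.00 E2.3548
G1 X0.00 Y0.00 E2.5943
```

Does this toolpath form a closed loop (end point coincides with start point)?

yes

Start point (G0): (0.00, 0.00). End point (last G1): the path returns to the start — closed.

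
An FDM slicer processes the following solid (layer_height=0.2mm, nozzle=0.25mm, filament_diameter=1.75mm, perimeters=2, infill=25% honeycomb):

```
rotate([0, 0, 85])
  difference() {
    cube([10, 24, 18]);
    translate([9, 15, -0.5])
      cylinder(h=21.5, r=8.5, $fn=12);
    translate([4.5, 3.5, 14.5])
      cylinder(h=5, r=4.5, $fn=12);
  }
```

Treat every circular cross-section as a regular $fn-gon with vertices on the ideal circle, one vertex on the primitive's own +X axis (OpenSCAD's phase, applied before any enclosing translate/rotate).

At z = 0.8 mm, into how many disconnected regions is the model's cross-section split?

At z = 0.8 mm: the 10×24 cube contributes its full rectangle; the r=8.5 cylinder at (9, 15) contributes a regular 12-gon of circumradius 8.5; the cylinder at (4.5, 3.5) is not intersected at this z (z outside [14.5, 19.5]); Taking the first minus the rest: starting from the 10×24 cube, the r=8.5 cylinder at (9, 15) partially overlaps it — only the 125.11 mm² overlap (of its 216.75 mm²) is removed, clipping the outline — 1 connected region; (rotated 85° about Z; rotation is an isometry so areas/perimeters/island counts are preserved). The result has 1 disconnected region.

1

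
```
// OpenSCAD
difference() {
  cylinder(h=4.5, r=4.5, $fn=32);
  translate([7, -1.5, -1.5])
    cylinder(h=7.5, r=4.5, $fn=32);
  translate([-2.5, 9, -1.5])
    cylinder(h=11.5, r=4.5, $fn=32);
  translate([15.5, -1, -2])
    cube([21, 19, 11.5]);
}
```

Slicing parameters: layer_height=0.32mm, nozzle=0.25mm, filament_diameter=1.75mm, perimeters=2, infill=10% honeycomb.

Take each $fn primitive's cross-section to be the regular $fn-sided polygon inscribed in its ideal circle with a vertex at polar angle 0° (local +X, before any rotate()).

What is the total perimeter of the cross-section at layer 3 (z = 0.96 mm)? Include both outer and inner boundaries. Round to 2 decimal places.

At z = 0.96 mm: the r=4.5 cylinder gives a regular 32-gon of circumradius 4.5 (constant along its height) (perimeter = 2·32·4.500·sin(180°/32) = 28.23 mm); the cylinder at (7, -1.5): section is a regular 32-gon, circumradius r=4.5 (perimeter = 2·32·4.500·sin(180°/32) = 28.23 mm); the r=4.5 cylinder at (-2.5, 9) contributes a regular 32-gon of circumradius 4.5 (perimeter = 2·32·4.500·sin(180°/32) = 28.23 mm); the 21×19 cube at (15.5, -1) contributes its full rectangle (perimeter 80.00 mm); After the difference (first − rest): starting from the r=4.5 cylinder, the r=4.5 cylinder at (7, -1.5) partially overlaps it — only the 6.68 mm² overlap (of its 63.21 mm²) is removed, clipping the outline; the r=4.5 cylinder at (-2.5, 9) misses the remaining region (no effect); the 21×19 cube at (15.5, -1) misses the remaining region (no effect) — boundary = 28.23 mm. Overall, the cross-section is a single solid region. Total boundary length (outer) = 28.23 mm.

28.23 mm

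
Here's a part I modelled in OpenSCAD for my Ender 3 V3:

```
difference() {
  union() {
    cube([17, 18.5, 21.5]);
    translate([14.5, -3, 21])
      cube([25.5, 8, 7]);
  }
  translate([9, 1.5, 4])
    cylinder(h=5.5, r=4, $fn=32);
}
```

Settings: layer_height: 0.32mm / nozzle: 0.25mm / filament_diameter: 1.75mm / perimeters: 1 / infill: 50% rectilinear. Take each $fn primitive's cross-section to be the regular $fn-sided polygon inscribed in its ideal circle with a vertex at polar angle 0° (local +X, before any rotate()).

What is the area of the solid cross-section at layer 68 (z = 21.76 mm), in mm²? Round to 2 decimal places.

At z = 21.76 mm: the cube is not intersected at this z (z outside [0, 21.5]); the cube at (14.5, -3) is present — its section is the full 25.5×8 rectangle (area 204.00 mm²); Combining (union): only the 25.5×8 cube at (14.5, -3) is present, so the union is just that shape — area = 204.00 mm²; the cylinder at (9, 1.5) does not reach this height (z outside [4, 9.5]); Subtracting the remaining from the first: none of the subtracted shapes is present at this height, so the result so far is unchanged — area = 204.00 mm². Overall, the cross-section is a single solid region. Net area = 204.00 mm².

204.00 mm²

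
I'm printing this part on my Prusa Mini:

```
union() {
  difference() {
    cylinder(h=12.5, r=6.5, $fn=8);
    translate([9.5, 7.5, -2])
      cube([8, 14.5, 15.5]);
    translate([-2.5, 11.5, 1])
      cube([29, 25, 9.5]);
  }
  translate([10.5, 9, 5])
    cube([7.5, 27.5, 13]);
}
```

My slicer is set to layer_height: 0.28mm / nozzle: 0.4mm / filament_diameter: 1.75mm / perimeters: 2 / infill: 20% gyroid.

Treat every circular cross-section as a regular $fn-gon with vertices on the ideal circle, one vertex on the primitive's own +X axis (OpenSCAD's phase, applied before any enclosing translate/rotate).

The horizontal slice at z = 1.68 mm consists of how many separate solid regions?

At z = 1.68 mm: the r=6.5 cylinder gives a regular 8-gon of circumradius 6.5 (constant along its height); the cube at (9.5, 7.5) (footprint 8×14.5) is included at this height; the cube at (-2.5, 11.5) (footprint 29×25) is included at this height; After the difference (first − rest): starting from the r=6.5 cylinder, the 8×14.5 cube at (9.5, 7.5) misses the remaining region (no effect); the 29×25 cube at (-2.5, 11.5) misses the remaining region (no effect) — 1 connected region; the cube at (10.5, 9) does not reach this height (z outside [5, 18]); Combining (union): only that combined region is present, so the union is just that shape — 1 connected region. The result has 1 disconnected region.

1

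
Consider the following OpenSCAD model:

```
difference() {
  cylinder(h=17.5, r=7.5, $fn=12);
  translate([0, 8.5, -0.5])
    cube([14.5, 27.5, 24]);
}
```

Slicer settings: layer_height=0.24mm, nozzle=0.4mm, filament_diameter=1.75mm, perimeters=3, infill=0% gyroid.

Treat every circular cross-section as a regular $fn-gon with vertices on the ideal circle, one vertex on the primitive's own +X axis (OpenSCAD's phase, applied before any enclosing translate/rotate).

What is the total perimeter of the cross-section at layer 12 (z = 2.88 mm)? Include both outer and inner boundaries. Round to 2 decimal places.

At z = 2.88 mm: the r=7.5 cylinder contributes a regular 12-gon of circumradius 7.5 (perimeter = 2·12·7.500·sin(180°/12) = 46.59 mm); the cube at (0, 8.5) is present — its section is the full 14.5×27.5 rectangle (perimeter 84.00 mm); After the difference (first − rest): starting from the r=7.5 cylinder, the 14.5×27.5 cube at (0, 8.5) misses the remaining region (no effect) — boundary = 46.59 mm. Overall, the cross-section is a single solid region. Total boundary length (outer) = 46.59 mm.

46.59 mm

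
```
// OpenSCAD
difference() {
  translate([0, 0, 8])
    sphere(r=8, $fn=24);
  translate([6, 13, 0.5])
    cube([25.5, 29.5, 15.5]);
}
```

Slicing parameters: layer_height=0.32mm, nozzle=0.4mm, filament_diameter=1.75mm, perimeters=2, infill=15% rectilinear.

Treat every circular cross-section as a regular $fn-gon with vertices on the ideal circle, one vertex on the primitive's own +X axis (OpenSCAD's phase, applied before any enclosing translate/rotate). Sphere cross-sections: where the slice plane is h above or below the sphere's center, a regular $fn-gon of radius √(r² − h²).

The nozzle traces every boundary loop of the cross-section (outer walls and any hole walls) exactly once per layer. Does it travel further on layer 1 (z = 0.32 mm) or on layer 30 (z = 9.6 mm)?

layer 30 (z = 9.6 mm)

Layer 1 (z = 0.32): the r=8 sphere slices to a regular 24-gon of circumradius 2.240 (√(r²−h²) with h=7.68 from center) (perimeter = 2·24·2.240·sin(180°/24) = 14.03 mm); the cube at (6, 13) is absent (z outside [0.5, 16]); Subtracting the remaining from the first: none of the subtracted shapes is present at this height, so the r=8 sphere is unchanged — boundary = 14.03 mm. So its perimeter = 14.03 mm. Layer 30 (z = 9.6): the sphere: section is a regular 24-gon, circumradius = √(r²−h²) = √(8²−1.6²) = 7.838 (perimeter = 2·24·7.838·sin(180°/24) = 49.11 mm); the 25.5×29.5 cube at (6, 13) contributes its full rectangle (perimeter 110.00 mm); After the difference (first − rest): starting from the r=8 sphere, the 25.5×29.5 cube at (6, 13) misses the remaining region (no effect) — boundary = 49.11 mm. So its perimeter = 49.11 mm. Layer 30 is larger (49.11 vs 14.03 mm).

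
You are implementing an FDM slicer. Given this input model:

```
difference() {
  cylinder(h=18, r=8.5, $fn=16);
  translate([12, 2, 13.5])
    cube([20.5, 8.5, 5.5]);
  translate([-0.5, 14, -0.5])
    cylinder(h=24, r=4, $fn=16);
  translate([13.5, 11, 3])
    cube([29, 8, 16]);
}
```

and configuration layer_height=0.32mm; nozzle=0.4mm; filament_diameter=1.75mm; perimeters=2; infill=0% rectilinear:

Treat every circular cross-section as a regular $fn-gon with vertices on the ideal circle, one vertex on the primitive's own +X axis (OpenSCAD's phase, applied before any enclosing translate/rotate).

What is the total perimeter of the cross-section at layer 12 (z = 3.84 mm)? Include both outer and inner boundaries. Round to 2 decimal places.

53.06 mm

At z = 3.84 mm: the r=8.5 cylinder contributes a regular 16-gon of circumradius 8.5 (perimeter = 2·16·8.500·sin(180°/16) = 53.06 mm); the cube at (12, 2) is absent (z outside [13.5, 19]); the r=4 cylinder at (-0.5, 14) contributes a regular 16-gon of circumradius 4 (perimeter = 2·16·4.000·sin(180°/16) = 24.97 mm); the cube at (13.5, 11) (footprint 29×8) is included at this height (perimeter 74.00 mm); After the difference (first − rest): starting from the r=8.5 cylinder, the r=4 cylinder at (-0.5, 14) misses the remaining region (no effect); the 29×8 cube at (13.5, 11) misses the remaining region (no effect) — boundary = 53.06 mm. Overall, the cross-section is a single solid region. Total boundary length (outer) = 53.06 mm.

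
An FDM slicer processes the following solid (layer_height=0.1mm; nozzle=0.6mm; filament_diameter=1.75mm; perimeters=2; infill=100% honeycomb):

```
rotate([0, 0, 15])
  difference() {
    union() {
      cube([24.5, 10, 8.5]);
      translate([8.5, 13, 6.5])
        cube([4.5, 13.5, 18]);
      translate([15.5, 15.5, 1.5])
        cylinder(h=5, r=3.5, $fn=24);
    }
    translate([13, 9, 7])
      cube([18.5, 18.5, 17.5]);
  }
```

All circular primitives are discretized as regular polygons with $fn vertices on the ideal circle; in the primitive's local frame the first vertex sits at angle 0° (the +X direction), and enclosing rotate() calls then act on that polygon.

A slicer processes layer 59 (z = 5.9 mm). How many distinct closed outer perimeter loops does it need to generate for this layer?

2

At z = 5.9 mm: the cube (footprint 24.5×10) is included at this height; the cube at (8.5, 13) is absent (z outside [6.5, 24.5]); the r=3.5 cylinder at (15.5, 15.5) gives a regular 24-gon of circumradius 3.5 (constant along its height); Taking the union: the 2 present regions are separate (no shared area or edge), so areas and boundary lengths simply add and each stays a separate island — 2 connected regions; the cube at (13, 9) is not intersected at this z (z outside [7, 24.5]); Taking the first minus the rest: none of the subtracted shapes is present at this height, so the result so far is unchanged — 2 connected regions; (rotated 15° about Z; rotation is an isometry so areas/perimeters/island counts are preserved). The result has 2 disconnected regions.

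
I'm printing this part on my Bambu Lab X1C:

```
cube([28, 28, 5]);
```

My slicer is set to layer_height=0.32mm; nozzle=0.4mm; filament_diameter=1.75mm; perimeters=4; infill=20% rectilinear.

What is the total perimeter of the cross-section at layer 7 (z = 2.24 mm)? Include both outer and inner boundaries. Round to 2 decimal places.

112.00 mm

At z = 2.24 mm: the cube is present — its section is the full 28×28 rectangle (perimeter 112.00 mm). Overall, the cross-section is a single solid region. Total boundary length (outer) = 112.00 mm.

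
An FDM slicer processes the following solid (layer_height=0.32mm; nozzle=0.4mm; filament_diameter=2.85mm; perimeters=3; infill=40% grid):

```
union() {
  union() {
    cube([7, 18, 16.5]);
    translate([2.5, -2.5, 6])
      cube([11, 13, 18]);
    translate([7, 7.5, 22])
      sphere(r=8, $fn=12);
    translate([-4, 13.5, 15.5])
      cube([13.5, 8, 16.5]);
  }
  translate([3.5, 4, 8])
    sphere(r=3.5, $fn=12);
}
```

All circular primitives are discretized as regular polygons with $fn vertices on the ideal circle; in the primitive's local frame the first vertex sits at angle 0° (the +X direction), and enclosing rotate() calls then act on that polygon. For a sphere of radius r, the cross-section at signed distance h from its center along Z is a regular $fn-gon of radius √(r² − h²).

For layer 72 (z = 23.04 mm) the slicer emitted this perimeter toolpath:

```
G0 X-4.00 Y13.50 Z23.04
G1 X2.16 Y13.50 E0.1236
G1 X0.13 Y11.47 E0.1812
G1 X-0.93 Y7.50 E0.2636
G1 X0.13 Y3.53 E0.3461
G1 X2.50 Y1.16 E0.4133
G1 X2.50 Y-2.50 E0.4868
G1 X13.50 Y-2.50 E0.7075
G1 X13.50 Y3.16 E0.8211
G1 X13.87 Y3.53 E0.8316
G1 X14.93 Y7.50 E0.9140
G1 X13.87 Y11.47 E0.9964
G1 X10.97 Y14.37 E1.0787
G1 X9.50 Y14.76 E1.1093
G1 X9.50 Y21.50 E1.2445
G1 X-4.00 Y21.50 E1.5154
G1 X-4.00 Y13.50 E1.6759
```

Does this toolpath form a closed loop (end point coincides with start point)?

Start point (G0): (-4.00, 13.50). End point (last G1): the path returns to the start — closed.

yes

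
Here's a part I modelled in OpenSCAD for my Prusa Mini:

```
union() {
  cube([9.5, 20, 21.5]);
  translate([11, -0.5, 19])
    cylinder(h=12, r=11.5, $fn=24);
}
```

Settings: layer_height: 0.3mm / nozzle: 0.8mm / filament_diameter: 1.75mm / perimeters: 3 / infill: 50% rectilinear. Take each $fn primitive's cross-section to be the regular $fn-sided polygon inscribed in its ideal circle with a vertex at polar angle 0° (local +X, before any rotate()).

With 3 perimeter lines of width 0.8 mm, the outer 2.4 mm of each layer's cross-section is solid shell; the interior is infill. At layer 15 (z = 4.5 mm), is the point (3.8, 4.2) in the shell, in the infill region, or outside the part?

infill

At z = 4.5 mm: the 9.5×20 cube contributes its full rectangle; the cylinder at (11, -0.5) is absent (z outside [19, 31]); Combining (union): only the 9.5×20 cube is present, so the union is just that shape — 1 connected region. Overall, the cross-section is a single solid region. The nearest boundary edge runs (0.00, 20.00)→(0.00, 0.00); distance from the point to it = 3.80 mm. The point is inside the cross-section and 3.80 mm from the nearest boundary — more than the 2.4 mm shell width (3 × 0.8), so it's in the infill interior.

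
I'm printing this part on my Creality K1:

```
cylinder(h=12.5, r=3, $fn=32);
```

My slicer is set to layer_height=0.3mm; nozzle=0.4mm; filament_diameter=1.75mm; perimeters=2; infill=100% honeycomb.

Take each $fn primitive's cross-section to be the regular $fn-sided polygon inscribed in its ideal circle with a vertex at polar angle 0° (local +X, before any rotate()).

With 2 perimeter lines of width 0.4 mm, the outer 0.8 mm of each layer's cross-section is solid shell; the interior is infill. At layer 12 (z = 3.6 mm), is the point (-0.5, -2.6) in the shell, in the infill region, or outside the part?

At z = 3.6 mm: the r=3 cylinder gives a regular 32-gon of circumradius 3 (constant along its height). Overall, the cross-section is a single solid region. The nearest boundary edge runs (-0.59, -2.94)→(-0.00, -3.00); distance from the point to it = 0.35 mm. The point is inside the cross-section, 0.35 mm from the nearest boundary — within the 0.8 mm shell band (2 × 0.4).

shell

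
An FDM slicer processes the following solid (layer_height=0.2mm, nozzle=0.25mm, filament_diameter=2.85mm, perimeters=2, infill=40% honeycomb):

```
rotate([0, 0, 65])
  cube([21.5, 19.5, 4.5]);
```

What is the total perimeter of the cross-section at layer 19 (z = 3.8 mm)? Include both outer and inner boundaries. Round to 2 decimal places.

At z = 3.8 mm: the cube is present — its section is the full 21.5×19.5 rectangle (perimeter 82.00 mm); (whole slice rotated 65° about Z — lengths, areas and connectivity unchanged). Overall, the cross-section is a single solid region. Total boundary length (outer) = 82.00 mm.

82.00 mm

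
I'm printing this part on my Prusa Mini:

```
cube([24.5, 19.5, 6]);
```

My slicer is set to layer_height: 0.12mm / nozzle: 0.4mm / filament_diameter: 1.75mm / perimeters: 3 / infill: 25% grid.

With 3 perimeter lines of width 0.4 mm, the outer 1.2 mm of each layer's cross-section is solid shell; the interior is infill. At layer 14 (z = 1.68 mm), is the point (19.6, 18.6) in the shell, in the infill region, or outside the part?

shell

At z = 1.68 mm: the cube (footprint 24.5×19.5) is included at this height. Overall, the cross-section is a single solid region. The nearest boundary edge runs (24.50, 19.50)→(0.00, 19.50); distance from the point to it = 0.90 mm. The point is inside the cross-section, 0.90 mm from the nearest boundary — within the 1.2 mm shell band (3 × 0.4).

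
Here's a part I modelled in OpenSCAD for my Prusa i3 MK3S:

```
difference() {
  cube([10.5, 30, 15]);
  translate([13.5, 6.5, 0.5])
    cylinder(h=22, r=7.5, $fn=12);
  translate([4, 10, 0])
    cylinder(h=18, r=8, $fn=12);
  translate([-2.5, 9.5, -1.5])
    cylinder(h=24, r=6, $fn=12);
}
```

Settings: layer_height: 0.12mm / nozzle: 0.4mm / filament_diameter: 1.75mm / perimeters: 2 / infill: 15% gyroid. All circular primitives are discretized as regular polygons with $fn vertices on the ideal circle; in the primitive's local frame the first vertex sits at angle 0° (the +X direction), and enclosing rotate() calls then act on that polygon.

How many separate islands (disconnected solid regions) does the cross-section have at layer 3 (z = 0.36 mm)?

At z = 0.36 mm: the cube (footprint 10.5×30) is included at this height; the cylinder at (13.5, 6.5) is absent (z outside [0.5, 22.5]); the r=8 cylinder at (4, 10) contributes a regular 12-gon of circumradius 8; the r=6 cylinder at (-2.5, 9.5) contributes a regular 12-gon of circumradius 6; After the difference (first − rest): starting from the 10.5×30 cube, the r=8 cylinder at (4, 10) partially overlaps it — only the 147.82 mm² overlap (of its 192.00 mm²) is removed, clipping the outline; the r=6 cylinder at (-2.5, 9.5) misses the remaining region (no effect) — 2 connected regions. Overall, the cross-section has 2 separate islands. Island count = 2.

2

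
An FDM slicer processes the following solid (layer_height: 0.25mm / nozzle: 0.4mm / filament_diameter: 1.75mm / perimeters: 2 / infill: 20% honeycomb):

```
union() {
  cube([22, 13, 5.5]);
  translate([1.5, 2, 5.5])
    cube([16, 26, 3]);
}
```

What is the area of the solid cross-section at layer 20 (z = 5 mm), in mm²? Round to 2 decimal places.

At z = 5 mm: the cube is present — its section is the full 22×13 rectangle (area 286.00 mm²); the cube at (1.5, 2) is absent (z outside [5.5, 8.5]); Taking the union: only the 22×13 cube is present, so the union is just that shape — area = 286.00 mm². Overall, the cross-section is a single solid region. Net area = 286.00 mm².

286.00 mm²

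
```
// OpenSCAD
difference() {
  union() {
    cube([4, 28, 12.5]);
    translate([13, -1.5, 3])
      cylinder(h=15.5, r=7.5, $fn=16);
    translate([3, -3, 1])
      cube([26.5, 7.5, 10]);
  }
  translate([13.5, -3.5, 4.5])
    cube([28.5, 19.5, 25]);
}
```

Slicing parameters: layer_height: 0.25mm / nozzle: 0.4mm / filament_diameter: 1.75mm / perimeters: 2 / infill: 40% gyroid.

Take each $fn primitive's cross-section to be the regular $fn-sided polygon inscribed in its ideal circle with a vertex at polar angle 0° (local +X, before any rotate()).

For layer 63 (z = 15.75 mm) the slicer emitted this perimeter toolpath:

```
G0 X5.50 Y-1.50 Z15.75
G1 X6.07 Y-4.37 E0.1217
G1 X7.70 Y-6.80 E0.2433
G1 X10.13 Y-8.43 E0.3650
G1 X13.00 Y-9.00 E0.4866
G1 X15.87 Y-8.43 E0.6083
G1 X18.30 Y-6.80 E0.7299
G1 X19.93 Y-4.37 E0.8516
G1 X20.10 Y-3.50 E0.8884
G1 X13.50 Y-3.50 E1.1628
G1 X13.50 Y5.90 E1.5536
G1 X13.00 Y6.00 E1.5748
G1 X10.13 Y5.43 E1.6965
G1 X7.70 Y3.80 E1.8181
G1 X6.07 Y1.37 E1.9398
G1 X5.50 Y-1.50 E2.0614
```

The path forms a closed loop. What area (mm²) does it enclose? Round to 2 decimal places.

Apply the shoelace formula to the sequence of (X, Y) vertices; enclosed area = 119.25 mm².

119.25 mm²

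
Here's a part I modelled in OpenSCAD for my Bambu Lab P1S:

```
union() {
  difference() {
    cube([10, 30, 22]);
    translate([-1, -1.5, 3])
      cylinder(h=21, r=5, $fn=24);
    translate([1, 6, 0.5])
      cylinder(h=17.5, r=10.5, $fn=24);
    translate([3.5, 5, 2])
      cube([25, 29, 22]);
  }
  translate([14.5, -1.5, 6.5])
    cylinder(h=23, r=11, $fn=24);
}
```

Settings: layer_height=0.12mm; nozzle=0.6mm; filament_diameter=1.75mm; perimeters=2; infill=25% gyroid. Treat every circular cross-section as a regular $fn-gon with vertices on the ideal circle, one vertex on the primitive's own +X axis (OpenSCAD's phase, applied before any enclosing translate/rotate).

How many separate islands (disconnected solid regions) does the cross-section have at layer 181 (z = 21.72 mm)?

1

At z = 21.72 mm: the cube (footprint 10×30) is included at this height; the r=5 cylinder at (-1, -1.5) contributes a regular 24-gon of circumradius 5; the cylinder at (1, 6) does not reach this height (z outside [0.5, 18]); the cube at (3.5, 5) is present — its section is the full 25×29 rectangle; Taking the first minus the rest: starting from the 10×30 cube, the r=5 cylinder at (-1, -1.5) partially overlaps it — only the 8.63 mm² overlap (of its 77.65 mm²) is removed, clipping the outline; the 25×29 cube at (3.5, 5) partially overlaps it — only the 162.50 mm² overlap (of its 725.00 mm²) is removed, clipping the outline — 1 connected region; the cylinder at (14.5, -1.5): section is a regular 24-gon, circumradius r=11; Merging all regions: the regions partially overlap (shared area 27.80 mm²), so overlapping operands fuse into one piece — 1 connected region. Overall, the cross-section is a single solid region. Island count = 1.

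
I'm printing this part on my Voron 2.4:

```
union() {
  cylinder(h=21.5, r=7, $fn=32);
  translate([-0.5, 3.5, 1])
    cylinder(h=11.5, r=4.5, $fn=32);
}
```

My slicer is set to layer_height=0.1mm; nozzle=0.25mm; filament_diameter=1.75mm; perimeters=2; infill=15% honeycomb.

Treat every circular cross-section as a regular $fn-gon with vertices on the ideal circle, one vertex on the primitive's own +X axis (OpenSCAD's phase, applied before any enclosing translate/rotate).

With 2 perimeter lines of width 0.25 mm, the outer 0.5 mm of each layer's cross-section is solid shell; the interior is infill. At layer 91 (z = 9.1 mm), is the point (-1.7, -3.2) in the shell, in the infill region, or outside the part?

At z = 9.1 mm: the r=7 cylinder gives a regular 32-gon of circumradius 7 (constant along its height); the cylinder at (-0.5, 3.5): section is a regular 32-gon, circumradius r=4.5; Taking the union: the regions partially overlap (shared area 57.22 mm²), so overlapping operands fuse into one piece — 1 connected region. Overall, the cross-section is a single solid region. The nearest boundary edge runs (-2.68, -6.47)→(-3.89, -5.82); distance from the point to it = 3.34 mm. The point is inside the cross-section and 3.34 mm from the nearest boundary — more than the 0.5 mm shell width (2 × 0.25), so it's in the infill interior.

infill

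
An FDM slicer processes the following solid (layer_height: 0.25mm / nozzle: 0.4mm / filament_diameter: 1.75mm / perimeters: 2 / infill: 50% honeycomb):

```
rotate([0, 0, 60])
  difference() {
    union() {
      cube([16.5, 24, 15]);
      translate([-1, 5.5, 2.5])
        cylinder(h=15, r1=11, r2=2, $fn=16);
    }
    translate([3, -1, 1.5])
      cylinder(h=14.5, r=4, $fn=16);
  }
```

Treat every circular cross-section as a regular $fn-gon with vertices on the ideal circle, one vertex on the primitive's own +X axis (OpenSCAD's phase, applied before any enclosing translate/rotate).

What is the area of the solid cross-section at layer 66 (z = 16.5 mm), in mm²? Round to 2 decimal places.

At z = 16.5 mm: the cube does not reach this height (z outside [0, 15]); the cone at (-1, 5.5) contributes a regular 16-gon of circumradius 2.600 (interpolated between r1=11 and r2=2 at t=0.933) (area = (16/2)·2.600²·sin(360°/16) = 20.70 mm²); Taking the union: only the cone at (-1, 5.5) is present, so the union is just that shape — area = 20.70 mm²; the cylinder at (3, -1) is not intersected at this z (z outside [1.5, 16]); Taking the first minus the rest: none of the subtracted shapes is present at this height, so that combined region is unchanged — area = 20.70 mm²; (whole slice rotated 60° about Z — lengths, areas and connectivity unchanged). Overall, the cross-section is a single solid region. Net area = 20.70 mm².

20.70 mm²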